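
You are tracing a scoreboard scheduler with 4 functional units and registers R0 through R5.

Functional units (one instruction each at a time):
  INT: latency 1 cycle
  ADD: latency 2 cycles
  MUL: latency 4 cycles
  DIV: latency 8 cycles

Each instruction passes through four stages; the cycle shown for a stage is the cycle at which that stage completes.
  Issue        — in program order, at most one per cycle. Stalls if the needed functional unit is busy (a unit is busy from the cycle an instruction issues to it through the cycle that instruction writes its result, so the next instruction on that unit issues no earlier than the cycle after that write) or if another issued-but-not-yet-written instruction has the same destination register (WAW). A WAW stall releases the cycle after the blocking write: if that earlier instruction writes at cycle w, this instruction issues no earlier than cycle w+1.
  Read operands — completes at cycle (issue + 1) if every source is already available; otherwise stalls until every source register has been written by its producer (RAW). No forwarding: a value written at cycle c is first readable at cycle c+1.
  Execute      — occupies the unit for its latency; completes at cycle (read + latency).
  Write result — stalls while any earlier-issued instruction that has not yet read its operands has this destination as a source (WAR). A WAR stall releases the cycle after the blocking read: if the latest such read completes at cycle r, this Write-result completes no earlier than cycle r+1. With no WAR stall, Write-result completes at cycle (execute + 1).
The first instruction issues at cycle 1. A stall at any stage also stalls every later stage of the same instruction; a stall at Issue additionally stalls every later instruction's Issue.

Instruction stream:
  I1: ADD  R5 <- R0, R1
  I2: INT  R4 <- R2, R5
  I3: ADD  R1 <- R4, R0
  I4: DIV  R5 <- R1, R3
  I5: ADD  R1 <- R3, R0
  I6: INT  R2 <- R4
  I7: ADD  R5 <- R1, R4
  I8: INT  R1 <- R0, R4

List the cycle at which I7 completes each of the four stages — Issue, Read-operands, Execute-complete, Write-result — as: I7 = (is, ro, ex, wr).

cycle 1: I1→ADD
cycle 2: I1 RO; I2→INT
cycle 4: I1 EX
cycle 5: I1 WR R5
cycle 6: I2 RO; I3→ADD
cycle 7: I2 EX; I4→DIV
cycle 8: I2 WR R4
cycle 9: I3 RO
cycle 11: I3 EX
cycle 12: I3 WR R1
cycle 13: I4 RO; I5→ADD
cycle 14: I5 RO; I6→INT
cycle 15: I6 RO
cycle 16: I5 EX; I6 EX
cycle 17: I5 WR R1; I6 WR R2
cycle 21: I4 EX
cycle 22: I4 WR R5
cycle 23: I7→ADD
cycle 24: I7 RO; I8→INT
cycle 25: I8 RO
cycle 26: I7 EX; I8 EX
cycle 27: I7 WR R5; I8 WR R1

I7 = (23, 24, 26, 27)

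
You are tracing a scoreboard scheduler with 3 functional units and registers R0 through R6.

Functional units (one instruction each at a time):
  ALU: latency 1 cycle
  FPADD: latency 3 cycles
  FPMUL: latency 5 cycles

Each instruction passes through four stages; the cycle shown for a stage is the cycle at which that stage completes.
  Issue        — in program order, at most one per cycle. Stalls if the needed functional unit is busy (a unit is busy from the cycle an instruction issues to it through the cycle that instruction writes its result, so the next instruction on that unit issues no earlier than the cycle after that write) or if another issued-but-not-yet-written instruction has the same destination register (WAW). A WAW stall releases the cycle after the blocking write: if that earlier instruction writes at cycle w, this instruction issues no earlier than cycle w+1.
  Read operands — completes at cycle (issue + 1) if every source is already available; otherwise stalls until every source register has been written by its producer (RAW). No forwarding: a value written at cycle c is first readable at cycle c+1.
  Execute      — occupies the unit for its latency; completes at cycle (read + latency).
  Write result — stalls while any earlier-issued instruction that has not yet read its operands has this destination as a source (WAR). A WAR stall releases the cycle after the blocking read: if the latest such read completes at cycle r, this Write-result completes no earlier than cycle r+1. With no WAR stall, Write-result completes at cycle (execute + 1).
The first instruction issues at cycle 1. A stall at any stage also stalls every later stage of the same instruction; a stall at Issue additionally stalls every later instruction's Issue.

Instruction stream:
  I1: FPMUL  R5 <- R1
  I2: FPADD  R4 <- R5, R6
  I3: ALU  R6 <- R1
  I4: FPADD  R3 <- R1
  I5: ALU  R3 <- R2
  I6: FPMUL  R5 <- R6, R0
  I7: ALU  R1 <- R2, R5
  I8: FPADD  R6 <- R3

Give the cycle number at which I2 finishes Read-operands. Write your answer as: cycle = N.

cycle = 9

I1: IS=1 RO=2 EX=7 WR=8
I2: IS=2 RO=9 EX=12 WR=13  [RAW R5: wait I1 write@8]
I3: IS=3 RO=4 EX=5 WR=10  [WAR R6: wait I2 read@9]
I4: IS=14 RO=15 EX=18 WR=19  [struct: FPADD busy until I2 writes@13]
I5: IS=20 RO=21 EX=22 WR=23  [WAW R3: wait I4 write@19]
I6: IS=21 RO=22 EX=27 WR=28
I7: IS=24 RO=29 EX=30 WR=31  [struct: ALU busy until I5 writes@23; RAW R5: wait I6 write@28]
I8: IS=25 RO=26 EX=29 WR=30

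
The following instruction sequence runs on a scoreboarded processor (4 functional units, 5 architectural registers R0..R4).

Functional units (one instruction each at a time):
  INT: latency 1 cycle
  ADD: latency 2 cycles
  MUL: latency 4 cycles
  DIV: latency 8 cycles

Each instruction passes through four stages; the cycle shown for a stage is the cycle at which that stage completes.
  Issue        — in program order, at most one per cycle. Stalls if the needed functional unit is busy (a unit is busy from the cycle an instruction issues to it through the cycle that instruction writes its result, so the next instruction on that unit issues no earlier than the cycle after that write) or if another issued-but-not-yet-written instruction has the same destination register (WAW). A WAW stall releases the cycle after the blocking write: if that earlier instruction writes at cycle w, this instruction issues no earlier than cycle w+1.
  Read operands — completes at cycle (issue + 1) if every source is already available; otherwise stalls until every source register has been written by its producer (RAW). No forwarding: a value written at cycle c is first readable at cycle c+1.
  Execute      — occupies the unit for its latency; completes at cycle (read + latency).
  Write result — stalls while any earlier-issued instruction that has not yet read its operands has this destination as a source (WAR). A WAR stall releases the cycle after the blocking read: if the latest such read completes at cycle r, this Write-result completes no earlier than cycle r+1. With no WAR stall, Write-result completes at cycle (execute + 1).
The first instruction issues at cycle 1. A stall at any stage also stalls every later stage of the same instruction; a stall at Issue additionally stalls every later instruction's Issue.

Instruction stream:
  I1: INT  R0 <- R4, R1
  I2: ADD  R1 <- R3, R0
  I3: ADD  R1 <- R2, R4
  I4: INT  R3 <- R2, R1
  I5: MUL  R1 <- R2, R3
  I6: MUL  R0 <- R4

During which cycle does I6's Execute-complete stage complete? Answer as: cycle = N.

cycle = 28

I1  is:1  ro:2  ex:3  wr:4
I2  is:2  ro:5  ex:7  wr:8  — RAW R0: wait I1 write@4
I3  is:9  ro:10  ex:12  wr:13  — struct: ADD busy until I2 writes@8
I4  is:10  ro:14  ex:15  wr:16  — RAW R1: wait I3 write@13
I5  is:14  ro:17  ex:21  wr:22  — WAW R1: wait I3 write@13, RAW R3: wait I4 write@16
I6  is:23  ro:24  ex:28  wr:29  — struct: MUL busy until I5 writes@22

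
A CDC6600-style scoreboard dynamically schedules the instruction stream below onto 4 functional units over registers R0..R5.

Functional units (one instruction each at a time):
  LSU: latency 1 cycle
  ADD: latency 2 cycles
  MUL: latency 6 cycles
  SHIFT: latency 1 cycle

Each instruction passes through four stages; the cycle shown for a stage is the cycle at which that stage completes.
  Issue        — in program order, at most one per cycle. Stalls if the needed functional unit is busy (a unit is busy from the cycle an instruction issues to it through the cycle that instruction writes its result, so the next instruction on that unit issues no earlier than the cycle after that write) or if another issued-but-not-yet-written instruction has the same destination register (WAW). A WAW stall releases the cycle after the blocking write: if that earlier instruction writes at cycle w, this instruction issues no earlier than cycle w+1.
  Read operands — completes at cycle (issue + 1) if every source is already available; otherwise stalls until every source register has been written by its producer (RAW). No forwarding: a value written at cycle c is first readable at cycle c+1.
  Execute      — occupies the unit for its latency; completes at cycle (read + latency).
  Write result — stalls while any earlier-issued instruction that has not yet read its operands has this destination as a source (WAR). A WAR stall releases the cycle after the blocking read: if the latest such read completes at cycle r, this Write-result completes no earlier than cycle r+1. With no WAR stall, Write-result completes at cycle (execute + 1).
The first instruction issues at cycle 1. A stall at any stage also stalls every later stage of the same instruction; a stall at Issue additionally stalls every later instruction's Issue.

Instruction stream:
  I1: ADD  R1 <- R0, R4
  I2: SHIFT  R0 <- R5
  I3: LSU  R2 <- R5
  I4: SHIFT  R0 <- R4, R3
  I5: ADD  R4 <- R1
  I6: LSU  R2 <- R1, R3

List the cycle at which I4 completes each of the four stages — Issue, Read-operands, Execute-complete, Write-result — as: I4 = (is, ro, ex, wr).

t=1  I1→ADD
t=2  I1 RO · I2→SHIFT
t=3  I2 RO · I3→LSU
t=4  I1 EX · I2 EX · I3 RO
t=5  I1 WR R1 · I2 WR R0 · I3 EX
t=6  I3 WR R2 · I4→SHIFT
t=7  I4 RO · I5→ADD
t=8  I4 EX · I5 RO · I6→LSU
t=9  I4 WR R0 · I6 RO
t=10  I5 EX · I6 EX
t=11  I5 WR R4 · I6 WR R2

I4 = (6, 7, 8, 9)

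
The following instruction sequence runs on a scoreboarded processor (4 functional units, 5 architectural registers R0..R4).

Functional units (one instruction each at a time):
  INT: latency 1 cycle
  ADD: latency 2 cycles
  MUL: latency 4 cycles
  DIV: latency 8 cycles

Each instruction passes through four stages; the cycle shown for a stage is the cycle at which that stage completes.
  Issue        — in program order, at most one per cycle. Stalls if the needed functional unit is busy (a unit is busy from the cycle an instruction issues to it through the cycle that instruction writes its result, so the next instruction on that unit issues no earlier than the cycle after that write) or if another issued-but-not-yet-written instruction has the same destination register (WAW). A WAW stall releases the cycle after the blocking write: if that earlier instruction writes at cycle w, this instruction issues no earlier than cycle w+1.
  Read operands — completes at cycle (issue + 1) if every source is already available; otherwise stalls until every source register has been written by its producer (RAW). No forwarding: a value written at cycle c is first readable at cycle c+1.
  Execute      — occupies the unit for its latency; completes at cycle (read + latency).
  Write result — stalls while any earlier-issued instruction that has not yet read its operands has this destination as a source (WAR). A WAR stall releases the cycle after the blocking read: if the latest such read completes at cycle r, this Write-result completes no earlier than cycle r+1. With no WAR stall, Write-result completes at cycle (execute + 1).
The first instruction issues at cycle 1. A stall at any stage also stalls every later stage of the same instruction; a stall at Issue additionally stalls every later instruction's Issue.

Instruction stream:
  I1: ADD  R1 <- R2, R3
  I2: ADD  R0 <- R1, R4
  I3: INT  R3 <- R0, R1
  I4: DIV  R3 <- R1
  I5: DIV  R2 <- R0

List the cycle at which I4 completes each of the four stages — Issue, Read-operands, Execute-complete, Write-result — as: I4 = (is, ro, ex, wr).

[1] I1 dispatched to ADD
[2] I1 operands ready
[4] I1 complete
[5] R1←I1
[6] I2 dispatched to ADD
[7] I2 operands ready; I3 dispatched to INT
[9] I2 complete
[10] R0←I2
[11] I3 operands ready
[12] I3 complete
[13] R3←I3
[14] I4 dispatched to DIV
[15] I4 operands ready
[23] I4 complete
[24] R3←I4
[25] I5 dispatched to DIV
[26] I5 operands ready
[34] I5 complete
[35] R2←I5

I4 = (14, 15, 23, 24)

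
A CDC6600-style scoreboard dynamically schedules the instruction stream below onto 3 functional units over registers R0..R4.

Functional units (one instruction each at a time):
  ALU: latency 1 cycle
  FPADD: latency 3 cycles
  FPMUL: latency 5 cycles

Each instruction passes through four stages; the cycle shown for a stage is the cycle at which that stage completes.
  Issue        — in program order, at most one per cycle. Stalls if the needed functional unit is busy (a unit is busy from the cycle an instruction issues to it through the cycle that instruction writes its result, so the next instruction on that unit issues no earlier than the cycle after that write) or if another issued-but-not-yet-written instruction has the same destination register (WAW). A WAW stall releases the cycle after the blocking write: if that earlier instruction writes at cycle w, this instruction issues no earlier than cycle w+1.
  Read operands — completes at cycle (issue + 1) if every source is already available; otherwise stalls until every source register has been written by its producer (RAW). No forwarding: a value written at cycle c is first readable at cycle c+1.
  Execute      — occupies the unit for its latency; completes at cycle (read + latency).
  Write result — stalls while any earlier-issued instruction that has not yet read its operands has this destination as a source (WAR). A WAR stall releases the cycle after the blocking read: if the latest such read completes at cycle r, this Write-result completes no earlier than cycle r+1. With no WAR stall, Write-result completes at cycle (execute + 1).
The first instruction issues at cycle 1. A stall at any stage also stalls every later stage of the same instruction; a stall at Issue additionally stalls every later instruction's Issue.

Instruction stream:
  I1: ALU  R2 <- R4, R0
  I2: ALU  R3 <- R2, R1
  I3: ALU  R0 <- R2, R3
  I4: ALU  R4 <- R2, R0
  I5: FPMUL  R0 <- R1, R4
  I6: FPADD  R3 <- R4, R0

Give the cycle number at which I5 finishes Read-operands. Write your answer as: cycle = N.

cycle = 17

c1: I1 issues→ALU
c2: I1 reads
c3: I1 exec-done
c4: I1 writes R2
c5: I2 issues→ALU
c6: I2 reads
c7: I2 exec-done
c8: I2 writes R3
c9: I3 issues→ALU
c10: I3 reads
c11: I3 exec-done
c12: I3 writes R0
c13: I4 issues→ALU
c14: I4 reads | I5 issues→FPMUL
c15: I4 exec-done | I6 issues→FPADD
c16: I4 writes R4
c17: I5 reads
c22: I5 exec-done
c23: I5 writes R0
c24: I6 reads
c27: I6 exec-done
c28: I6 writes R3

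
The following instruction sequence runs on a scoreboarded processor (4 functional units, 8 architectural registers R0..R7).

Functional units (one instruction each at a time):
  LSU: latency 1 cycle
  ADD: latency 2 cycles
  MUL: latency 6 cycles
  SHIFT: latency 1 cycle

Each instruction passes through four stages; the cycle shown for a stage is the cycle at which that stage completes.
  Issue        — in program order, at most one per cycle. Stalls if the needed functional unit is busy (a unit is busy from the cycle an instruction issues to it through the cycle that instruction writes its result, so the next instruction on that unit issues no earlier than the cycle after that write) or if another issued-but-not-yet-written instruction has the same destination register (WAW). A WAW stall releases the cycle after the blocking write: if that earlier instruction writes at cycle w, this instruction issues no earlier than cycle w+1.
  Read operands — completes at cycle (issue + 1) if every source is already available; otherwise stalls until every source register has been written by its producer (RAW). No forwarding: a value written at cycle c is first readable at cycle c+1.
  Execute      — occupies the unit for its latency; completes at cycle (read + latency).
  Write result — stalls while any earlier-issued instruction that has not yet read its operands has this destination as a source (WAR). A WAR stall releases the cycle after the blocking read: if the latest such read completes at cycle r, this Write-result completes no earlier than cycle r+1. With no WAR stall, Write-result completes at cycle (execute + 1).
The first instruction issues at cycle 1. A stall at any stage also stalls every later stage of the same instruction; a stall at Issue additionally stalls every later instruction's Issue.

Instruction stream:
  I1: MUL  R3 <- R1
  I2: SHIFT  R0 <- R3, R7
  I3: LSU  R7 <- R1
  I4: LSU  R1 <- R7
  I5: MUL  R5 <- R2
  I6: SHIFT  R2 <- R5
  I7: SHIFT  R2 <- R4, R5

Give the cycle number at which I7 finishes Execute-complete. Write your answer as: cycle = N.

cycle = 27

cycle 1: I1 issues→MUL
cycle 2: I1 reads, I2 issues→SHIFT
cycle 3: I3 issues→LSU
cycle 4: I3 reads
cycle 5: I3 exec-done
cycle 8: I1 exec-done
cycle 9: I1 writes R3
cycle 10: I2 reads
cycle 11: I2 exec-done, I3 writes R7
cycle 12: I2 writes R0, I4 issues→LSU
cycle 13: I4 reads, I5 issues→MUL
cycle 14: I4 exec-done, I5 reads, I6 issues→SHIFT
cycle 15: I4 writes R1
cycle 20: I5 exec-done
cycle 21: I5 writes R5
cycle 22: I6 reads
cycle 23: I6 exec-done
cycle 24: I6 writes R2
cycle 25: I7 issues→SHIFT
cycle 26: I7 reads
cycle 27: I7 exec-done
cycle 28: I7 writes R2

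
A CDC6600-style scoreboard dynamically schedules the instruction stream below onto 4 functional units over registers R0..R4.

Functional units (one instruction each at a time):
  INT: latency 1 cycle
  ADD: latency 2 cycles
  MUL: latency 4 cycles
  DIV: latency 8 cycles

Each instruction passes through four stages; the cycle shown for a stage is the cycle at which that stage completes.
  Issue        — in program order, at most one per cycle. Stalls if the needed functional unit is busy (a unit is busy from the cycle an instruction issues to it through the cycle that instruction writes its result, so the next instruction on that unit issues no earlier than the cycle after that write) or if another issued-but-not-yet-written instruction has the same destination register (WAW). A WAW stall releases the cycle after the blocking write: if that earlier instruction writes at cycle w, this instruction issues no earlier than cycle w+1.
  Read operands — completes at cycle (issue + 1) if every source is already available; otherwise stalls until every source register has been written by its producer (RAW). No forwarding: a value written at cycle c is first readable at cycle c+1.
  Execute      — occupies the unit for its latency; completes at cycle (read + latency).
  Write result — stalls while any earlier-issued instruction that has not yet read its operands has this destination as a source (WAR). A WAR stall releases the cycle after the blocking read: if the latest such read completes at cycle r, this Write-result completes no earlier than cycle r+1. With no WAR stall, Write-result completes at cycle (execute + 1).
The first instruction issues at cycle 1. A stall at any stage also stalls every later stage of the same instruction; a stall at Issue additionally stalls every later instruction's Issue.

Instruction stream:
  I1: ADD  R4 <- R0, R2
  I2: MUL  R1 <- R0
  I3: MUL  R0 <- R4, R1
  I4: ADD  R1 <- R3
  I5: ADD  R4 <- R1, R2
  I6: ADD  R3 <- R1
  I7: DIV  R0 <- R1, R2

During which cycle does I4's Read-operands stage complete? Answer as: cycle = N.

[1] I1→ADD
[2] I1 RO, I2→MUL
[3] I2 RO
[4] I1 EX
[5] I1 WR R4
[7] I2 EX
[8] I2 WR R1
[9] I3→MUL
[10] I3 RO, I4→ADD
[11] I4 RO
[13] I4 EX
[14] I3 EX, I4 WR R1
[15] I3 WR R0, I5→ADD
[16] I5 RO
[18] I5 EX
[19] I5 WR R4
[20] I6→ADD
[21] I6 RO, I7→DIV
[22] I7 RO
[23] I6 EX
[24] I6 WR R3
[30] I7 EX
[31] I7 WR R0

cycle = 11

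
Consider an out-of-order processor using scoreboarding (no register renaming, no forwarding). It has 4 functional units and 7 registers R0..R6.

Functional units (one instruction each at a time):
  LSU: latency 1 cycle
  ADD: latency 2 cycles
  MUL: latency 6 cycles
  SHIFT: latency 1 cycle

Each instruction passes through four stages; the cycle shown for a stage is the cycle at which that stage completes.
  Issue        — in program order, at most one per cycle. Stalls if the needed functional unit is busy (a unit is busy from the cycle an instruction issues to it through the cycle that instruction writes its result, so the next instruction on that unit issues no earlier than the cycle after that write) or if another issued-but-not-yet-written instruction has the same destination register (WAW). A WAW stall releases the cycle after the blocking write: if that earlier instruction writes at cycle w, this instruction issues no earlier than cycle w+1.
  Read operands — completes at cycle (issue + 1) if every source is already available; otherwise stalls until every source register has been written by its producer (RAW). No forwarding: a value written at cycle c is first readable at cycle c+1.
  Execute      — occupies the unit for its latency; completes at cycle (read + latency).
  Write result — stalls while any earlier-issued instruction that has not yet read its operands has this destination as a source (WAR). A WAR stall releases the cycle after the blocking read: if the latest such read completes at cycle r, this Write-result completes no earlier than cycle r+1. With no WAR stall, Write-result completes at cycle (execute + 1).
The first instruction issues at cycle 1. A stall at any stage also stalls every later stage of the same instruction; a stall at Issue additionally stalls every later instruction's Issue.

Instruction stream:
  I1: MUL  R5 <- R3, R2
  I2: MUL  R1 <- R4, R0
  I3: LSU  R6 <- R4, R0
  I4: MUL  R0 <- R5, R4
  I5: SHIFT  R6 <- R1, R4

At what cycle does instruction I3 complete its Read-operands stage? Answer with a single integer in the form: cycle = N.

cycle = 12

t=1  issue I1 (MUL)
t=2  I1 read-ops
t=8  I1 finished on MUL
t=9  I1→R5
t=10  issue I2 (MUL)
t=11  I2 read-ops; issue I3 (LSU)
t=12  I3 read-ops
t=13  I3 finished on LSU
t=14  I3→R6
t=17  I2 finished on MUL
t=18  I2→R1
t=19  issue I4 (MUL)
t=20  I4 read-ops; issue I5 (SHIFT)
t=21  I5 read-ops
t=22  I5 finished on SHIFT
t=23  I5→R6
t=26  I4 finished on MUL
t=27  I4→R0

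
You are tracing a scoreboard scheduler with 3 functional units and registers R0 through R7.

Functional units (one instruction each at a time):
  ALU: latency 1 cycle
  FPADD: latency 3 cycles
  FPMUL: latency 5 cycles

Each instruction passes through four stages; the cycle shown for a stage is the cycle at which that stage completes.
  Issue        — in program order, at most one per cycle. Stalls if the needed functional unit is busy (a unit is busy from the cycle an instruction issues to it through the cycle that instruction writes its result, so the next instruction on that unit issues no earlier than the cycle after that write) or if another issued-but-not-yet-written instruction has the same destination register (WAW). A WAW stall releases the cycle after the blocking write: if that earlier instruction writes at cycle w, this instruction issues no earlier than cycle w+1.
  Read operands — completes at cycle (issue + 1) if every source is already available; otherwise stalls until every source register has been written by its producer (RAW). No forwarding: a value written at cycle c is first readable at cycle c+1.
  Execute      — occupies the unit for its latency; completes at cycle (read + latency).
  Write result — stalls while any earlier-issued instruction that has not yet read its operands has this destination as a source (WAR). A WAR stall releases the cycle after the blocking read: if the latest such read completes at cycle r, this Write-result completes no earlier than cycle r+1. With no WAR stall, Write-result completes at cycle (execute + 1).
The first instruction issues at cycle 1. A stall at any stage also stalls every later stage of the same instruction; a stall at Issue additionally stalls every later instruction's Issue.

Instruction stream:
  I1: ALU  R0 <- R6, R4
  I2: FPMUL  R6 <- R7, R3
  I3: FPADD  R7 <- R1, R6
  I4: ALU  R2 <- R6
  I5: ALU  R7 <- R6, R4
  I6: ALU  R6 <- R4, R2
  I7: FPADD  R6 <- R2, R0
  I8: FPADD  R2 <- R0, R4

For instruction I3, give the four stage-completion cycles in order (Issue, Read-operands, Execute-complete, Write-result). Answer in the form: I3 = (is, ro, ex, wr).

I3 = (3, 10, 13, 14)

1) issue 1, read 2, done 3, write 4
2) issue 2, read 3, done 8, write 9
3) issue 3, read 10, done 13, write 14  <RAW R6: wait I2 write@9>
4) issue 5, read 10, done 11, write 12  <struct: ALU busy until I1 writes@4 / RAW R6: wait I2 write@9>
5) issue 15, read 16, done 17, write 18  <WAW R7: wait I3 write@14>
6) issue 19, read 20, done 21, write 22  <struct: ALU busy until I5 writes@18>
7) issue 23, read 24, done 27, write 28  <WAW R6: wait I6 write@22>
8) issue 29, read 30, done 33, write 34  <struct: FPADD busy until I7 writes@28>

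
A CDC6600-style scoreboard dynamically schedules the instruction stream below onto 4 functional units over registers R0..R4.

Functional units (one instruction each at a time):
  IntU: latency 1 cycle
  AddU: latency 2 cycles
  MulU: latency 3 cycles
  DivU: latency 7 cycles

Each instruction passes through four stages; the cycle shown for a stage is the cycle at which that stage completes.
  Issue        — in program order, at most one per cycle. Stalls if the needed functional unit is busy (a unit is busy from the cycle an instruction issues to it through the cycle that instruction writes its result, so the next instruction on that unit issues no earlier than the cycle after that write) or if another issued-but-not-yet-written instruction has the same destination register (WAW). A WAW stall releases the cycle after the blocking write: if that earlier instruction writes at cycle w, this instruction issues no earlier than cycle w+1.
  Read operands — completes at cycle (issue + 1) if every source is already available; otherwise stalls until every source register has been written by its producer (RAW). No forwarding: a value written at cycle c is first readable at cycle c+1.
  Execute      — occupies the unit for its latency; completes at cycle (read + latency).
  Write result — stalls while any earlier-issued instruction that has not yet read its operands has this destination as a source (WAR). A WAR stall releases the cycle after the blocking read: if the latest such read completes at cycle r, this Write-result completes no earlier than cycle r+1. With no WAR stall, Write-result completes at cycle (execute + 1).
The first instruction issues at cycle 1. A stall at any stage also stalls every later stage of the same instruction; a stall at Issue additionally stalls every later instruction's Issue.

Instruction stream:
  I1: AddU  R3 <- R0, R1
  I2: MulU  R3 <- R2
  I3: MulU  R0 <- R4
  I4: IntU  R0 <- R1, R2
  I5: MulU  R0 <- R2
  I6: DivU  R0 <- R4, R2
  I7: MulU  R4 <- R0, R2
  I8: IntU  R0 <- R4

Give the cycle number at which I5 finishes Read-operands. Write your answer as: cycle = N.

c1: I1 issues→AddU
c2: I1 reads
c4: I1 exec-done
c5: I1 writes R3
c6: I2 issues→MulU
c7: I2 reads
c10: I2 exec-done
c11: I2 writes R3
c12: I3 issues→MulU
c13: I3 reads
c16: I3 exec-done
c17: I3 writes R0
c18: I4 issues→IntU
c19: I4 reads
c20: I4 exec-done
c21: I4 writes R0
c22: I5 issues→MulU
c23: I5 reads
c26: I5 exec-done
c27: I5 writes R0
c28: I6 issues→DivU
c29: I6 reads · I7 issues→MulU
c36: I6 exec-done
c37: I6 writes R0
c38: I7 reads · I8 issues→IntU
c41: I7 exec-done
c42: I7 writes R4
c43: I8 reads
c44: I8 exec-done
c45: I8 writes R0

cycle = 23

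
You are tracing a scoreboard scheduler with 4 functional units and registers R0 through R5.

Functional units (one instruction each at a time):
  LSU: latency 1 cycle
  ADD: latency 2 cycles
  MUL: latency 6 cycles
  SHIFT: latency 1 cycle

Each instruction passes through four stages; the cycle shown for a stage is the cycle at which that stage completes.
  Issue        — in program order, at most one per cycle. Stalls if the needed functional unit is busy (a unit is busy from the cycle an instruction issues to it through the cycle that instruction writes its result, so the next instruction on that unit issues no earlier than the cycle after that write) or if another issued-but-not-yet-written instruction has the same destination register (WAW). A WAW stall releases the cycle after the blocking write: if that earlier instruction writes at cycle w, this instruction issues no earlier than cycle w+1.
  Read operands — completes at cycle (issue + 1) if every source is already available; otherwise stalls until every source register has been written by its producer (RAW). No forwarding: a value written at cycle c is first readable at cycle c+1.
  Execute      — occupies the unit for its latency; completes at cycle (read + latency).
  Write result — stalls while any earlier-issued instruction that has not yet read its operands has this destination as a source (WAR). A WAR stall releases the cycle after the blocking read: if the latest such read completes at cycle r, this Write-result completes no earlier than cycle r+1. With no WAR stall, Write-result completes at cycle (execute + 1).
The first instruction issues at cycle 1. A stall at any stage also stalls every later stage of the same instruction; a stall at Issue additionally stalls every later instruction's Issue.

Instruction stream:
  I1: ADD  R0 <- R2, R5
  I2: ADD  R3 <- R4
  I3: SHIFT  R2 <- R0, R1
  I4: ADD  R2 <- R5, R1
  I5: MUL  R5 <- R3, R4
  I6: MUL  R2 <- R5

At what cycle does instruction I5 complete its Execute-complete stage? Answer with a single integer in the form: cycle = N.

cycle = 19

I1 -> (1, 2, 4, 5)
I2 -> (6, 7, 9, 10)  // struct: ADD busy until I1 writes@5
I3 -> (7, 8, 9, 10)
I4 -> (11, 12, 14, 15)  // WAW R2: wait I3 write@10
I5 -> (12, 13, 19, 20)
I6 -> (21, 22, 28, 29)  // struct: MUL busy until I5 writes@20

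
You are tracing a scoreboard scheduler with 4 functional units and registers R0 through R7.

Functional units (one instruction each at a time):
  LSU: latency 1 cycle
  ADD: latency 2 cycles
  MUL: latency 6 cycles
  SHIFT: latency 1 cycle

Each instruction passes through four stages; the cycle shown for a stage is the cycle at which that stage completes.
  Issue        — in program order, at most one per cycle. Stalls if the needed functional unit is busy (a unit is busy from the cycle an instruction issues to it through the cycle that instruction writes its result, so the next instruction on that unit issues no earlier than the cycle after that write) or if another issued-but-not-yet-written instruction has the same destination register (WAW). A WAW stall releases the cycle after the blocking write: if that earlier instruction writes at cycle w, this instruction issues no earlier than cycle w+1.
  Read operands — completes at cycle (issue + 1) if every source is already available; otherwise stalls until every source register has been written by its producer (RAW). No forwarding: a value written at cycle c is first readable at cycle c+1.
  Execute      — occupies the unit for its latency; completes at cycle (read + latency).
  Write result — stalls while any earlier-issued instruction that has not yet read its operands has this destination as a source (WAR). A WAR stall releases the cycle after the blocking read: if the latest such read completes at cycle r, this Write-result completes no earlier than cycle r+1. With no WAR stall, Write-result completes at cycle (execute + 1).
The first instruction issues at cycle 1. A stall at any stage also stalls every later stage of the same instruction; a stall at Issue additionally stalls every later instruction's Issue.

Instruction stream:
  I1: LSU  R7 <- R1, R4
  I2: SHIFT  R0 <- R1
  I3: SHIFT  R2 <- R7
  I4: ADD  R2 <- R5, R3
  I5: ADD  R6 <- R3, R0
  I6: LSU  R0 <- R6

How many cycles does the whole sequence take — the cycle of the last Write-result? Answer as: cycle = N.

I1 -> (1, 2, 3, 4)
I2 -> (2, 3, 4, 5)
I3 -> (6, 7, 8, 9)  // struct: SHIFT busy until I2 writes@5
I4 -> (10, 11, 13, 14)  // WAW R2: wait I3 write@9
I5 -> (15, 16, 18, 19)  // struct: ADD busy until I4 writes@14
I6 -> (16, 20, 21, 22)  // RAW R6: wait I5 write@19

cycle = 22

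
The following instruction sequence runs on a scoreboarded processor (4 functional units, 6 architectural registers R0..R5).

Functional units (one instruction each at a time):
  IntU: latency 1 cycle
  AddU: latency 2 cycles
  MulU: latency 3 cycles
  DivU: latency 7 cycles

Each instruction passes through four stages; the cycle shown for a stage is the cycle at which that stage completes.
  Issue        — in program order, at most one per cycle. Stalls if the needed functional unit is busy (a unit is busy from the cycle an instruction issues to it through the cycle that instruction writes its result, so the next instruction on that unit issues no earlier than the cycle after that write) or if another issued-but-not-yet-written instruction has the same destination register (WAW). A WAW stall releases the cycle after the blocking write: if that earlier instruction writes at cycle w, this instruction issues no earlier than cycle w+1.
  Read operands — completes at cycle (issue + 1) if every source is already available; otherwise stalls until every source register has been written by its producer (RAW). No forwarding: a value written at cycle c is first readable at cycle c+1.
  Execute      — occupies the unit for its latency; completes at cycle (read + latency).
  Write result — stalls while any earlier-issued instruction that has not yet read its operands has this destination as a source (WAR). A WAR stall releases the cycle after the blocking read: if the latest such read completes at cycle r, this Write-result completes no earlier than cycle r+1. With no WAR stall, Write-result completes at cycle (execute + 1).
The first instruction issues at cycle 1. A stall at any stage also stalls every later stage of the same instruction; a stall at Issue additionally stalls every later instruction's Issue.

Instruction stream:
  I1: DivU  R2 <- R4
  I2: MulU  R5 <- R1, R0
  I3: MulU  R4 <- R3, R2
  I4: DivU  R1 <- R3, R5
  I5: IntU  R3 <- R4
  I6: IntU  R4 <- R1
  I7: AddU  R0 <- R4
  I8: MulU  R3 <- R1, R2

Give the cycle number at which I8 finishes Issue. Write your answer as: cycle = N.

cycle = 21

I1 -> (1, 2, 9, 10)
I2 -> (2, 3, 6, 7)
I3 -> (8, 11, 14, 15)  // struct: MulU busy until I2 writes@7, RAW R2: wait I1 write@10
I4 -> (11, 12, 19, 20)  // struct: DivU busy until I1 writes@10
I5 -> (12, 16, 17, 18)  // RAW R4: wait I3 write@15
I6 -> (19, 21, 22, 23)  // struct: IntU busy until I5 writes@18, RAW R1: wait I4 write@20
I7 -> (20, 24, 26, 27)  // RAW R4: wait I6 write@23
I8 -> (21, 22, 25, 26)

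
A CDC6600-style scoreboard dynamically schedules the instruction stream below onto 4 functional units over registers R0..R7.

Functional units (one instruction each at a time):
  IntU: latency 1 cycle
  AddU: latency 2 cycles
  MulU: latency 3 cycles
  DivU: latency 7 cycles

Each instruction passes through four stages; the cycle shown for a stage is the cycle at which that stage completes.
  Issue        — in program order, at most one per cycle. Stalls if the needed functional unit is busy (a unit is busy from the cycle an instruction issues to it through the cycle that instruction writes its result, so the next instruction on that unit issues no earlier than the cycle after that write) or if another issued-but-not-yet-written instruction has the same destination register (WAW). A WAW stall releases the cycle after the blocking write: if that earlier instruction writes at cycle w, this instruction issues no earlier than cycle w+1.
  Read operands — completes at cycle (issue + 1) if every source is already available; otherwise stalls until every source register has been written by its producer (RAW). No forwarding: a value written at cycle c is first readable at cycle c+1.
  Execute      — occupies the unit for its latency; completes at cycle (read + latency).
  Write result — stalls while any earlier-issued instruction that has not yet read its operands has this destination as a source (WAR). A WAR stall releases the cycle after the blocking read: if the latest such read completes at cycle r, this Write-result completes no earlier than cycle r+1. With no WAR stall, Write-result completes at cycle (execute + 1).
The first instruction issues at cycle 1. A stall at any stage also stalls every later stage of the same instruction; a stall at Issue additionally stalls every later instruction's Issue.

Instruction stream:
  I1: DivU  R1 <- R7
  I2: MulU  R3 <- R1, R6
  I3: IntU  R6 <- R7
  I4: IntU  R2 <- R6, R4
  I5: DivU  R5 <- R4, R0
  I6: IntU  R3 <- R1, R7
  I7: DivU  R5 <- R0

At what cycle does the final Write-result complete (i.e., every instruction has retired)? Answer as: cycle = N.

  I1 | 1 | 2 | 9 | 10
  I2 | 2 | 11 | 14 | 15   RAW R1: wait I1 write@10
  I3 | 3 | 4 | 5 | 12   WAR R6: wait I2 read@11
  I4 | 13 | 14 | 15 | 16   struct: IntU busy until I3 writes@12
  I5 | 14 | 15 | 22 | 23
  I6 | 17 | 18 | 19 | 20   struct: IntU busy until I4 writes@16
  I7 | 24 | 25 | 32 | 33   struct: DivU busy until I5 writes@23

cycle = 33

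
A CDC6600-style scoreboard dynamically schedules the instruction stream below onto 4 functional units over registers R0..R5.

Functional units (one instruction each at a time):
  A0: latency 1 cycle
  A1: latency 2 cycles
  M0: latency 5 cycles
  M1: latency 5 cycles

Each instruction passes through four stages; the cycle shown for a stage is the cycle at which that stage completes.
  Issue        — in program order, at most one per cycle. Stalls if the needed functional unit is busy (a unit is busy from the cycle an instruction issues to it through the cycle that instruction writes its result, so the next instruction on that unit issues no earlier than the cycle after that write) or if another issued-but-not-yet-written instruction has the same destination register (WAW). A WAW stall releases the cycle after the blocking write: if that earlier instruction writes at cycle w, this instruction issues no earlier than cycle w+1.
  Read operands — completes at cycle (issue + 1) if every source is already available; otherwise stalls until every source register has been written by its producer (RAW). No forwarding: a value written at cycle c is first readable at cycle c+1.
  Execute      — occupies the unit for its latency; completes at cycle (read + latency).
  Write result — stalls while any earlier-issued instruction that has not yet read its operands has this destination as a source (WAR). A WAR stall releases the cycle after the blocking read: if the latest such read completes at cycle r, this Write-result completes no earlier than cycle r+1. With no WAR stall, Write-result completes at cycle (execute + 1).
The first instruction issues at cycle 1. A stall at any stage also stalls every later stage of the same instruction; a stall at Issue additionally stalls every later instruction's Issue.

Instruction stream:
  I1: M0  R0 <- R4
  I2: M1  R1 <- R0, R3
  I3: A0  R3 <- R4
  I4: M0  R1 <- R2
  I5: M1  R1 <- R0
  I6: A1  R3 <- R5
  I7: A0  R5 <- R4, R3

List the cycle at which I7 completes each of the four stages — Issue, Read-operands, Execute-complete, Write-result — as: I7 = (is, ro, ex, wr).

[1] I1 dispatched to M0
[2] I1 operands ready · I2 dispatched to M1
[3] I3 dispatched to A0
[4] I3 operands ready
[5] I3 complete
[7] I1 complete
[8] R0←I1
[9] I2 operands ready
[10] R3←I3
[14] I2 complete
[15] R1←I2
[16] I4 dispatched to M0
[17] I4 operands ready
[22] I4 complete
[23] R1←I4
[24] I5 dispatched to M1
[25] I5 operands ready · I6 dispatched to A1
[26] I6 operands ready · I7 dispatched to A0
[28] I6 complete
[29] R3←I6
[30] I5 complete · I7 operands ready
[31] R1←I5 · I7 complete
[32] R5←I7

I7 = (26, 30, 31, 32)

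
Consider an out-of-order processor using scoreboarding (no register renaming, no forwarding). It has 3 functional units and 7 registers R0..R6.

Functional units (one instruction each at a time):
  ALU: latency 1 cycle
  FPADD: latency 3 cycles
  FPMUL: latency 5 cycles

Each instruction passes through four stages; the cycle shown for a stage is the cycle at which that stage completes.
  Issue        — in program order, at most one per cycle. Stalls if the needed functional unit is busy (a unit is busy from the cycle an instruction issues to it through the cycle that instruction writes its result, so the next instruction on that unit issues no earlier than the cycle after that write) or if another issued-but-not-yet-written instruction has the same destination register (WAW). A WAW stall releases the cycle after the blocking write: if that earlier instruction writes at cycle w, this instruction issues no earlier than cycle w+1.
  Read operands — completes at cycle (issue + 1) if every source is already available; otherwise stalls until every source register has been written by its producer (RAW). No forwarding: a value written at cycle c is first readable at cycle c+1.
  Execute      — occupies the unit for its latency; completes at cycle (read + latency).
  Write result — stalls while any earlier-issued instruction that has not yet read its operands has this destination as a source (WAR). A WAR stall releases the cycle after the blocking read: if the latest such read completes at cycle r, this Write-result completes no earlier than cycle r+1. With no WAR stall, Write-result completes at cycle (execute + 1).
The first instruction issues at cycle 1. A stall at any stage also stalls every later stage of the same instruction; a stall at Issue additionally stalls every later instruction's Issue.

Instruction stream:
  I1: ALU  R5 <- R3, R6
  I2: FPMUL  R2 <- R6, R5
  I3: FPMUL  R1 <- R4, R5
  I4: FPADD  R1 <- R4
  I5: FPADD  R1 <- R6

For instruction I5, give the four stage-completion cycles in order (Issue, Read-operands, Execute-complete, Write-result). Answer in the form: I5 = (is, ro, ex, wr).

I5 = (26, 27, 30, 31)

1) issue 1, read 2, done 3, write 4
2) issue 2, read 5, done 10, write 11  <RAW R5: wait I1 write@4>
3) issue 12, read 13, done 18, write 19  <struct: FPMUL busy until I2 writes@11>
4) issue 20, read 21, done 24, write 25  <WAW R1: wait I3 write@19>
5) issue 26, read 27, done 30, write 31  <struct: FPADD busy until I4 writes@25>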